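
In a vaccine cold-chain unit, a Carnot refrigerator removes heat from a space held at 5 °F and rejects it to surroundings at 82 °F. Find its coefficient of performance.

T_H = 82 °F → (82 − 32) × 5/9 = 27.78 °C = 300.93 K.
T_C = 5 °F → (5 − 32) × 5/9 = -15.00 °C = 258.15 K.
Carnot COP: COP_R = T_C/(T_H − T_C) = 258.15/(300.93 − 258.15) = 6.035.

COP_R ≈ 6.035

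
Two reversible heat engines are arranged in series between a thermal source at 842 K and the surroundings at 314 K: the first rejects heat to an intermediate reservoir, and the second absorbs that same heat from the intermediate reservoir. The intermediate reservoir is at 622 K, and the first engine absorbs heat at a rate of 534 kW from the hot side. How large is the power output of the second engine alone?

Heat entering the second stage: Q_m = Q_H·(T_m/T_H) = 534 × 622.00/842.00 = 394.5 kW.
Second-stage efficiency η₂ = 1 − T_C/T_m = 1 − 314.00/622.00 = 0.4952, so W₂ = η₂·Q_m = 195.3 kW.

Ẇ₂ ≈ 195.3 kW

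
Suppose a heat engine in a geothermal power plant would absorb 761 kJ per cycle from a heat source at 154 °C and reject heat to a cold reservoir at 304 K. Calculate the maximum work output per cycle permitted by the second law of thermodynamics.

T_H = 154 °C → 154 + 273.15 = 427.15 K.
The upper bound on efficiency is η_max = 1 − T_C/T_H = 1 − 304.00/427.15 = 0.2883.
W_max = η_max · Q_H = 0.2883 × 761 = 219 kJ.

W_max ≈ 219 kJ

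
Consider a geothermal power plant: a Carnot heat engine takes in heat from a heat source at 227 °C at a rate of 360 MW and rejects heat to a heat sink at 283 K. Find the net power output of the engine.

T_H = 227 °C → 227 + 273.15 = 500.15 K.
Carnot efficiency: η = 1 − T_C/T_H = 1 − 283.00/500.15 = 0.4342.
W = η·Q_H = 0.4342 × 360 = 156 MW.

Ẇ ≈ 156 MW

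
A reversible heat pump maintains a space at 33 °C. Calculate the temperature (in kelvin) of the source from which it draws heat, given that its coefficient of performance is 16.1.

T_H = 33 °C → 33 + 273.15 = 306.15 K.
COP_HP = T_H/(T_H − T_C) ⇒ T_C = T_H·(COP_HP − 1)/COP_HP = 306.15 × (16.1 − 1)/16.1 = 287.1 K.

T_C ≈ 287.1 K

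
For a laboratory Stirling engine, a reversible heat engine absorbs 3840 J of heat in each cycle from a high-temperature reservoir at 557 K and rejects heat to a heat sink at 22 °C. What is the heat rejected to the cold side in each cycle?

T_C = 22 °C → 22 + 273.15 = 295.15 K.
Carnot efficiency: η = 1 − T_C/T_H = 1 − 295.15/557.00 = 0.4701.
For a reversible cycle Q_C/Q_H = T_C/T_H, so Q_C = 3840 × 295.15/557.00 = 2030 J.

Q_C ≈ 2030 J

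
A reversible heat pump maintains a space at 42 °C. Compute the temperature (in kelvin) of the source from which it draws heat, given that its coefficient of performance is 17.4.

T_H = 42 °C → 42 + 273.15 = 315.15 K.
COP_HP = T_H/(T_H − T_C) ⇒ T_C = T_H·(COP_HP − 1)/COP_HP = 315.15 × (17.4 − 1)/17.4 = 297 K.

T_C ≈ 297 K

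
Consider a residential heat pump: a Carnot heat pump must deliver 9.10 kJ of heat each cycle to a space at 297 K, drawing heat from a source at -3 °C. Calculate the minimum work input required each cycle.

T_C = -3 °C → -3 + 273.15 = 270.15 K.
The Carnot heat-pump COP is COP_HP = T_H/(T_H − T_C) = 297.00/26.85 = 11.0615.
W = Q_H/COP_HP = 9.10/11.0615 = 0.8227 kJ.

W_in ≈ 0.8227 kJ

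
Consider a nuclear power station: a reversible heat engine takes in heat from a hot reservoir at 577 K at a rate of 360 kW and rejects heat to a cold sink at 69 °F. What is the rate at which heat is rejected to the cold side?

Q̇_C ≈ 183 kW

T_C = 69 °F → (69 − 32) × 5/9 = 20.56 °C = 293.71 K.
The Carnot efficiency is η = 1 − T_C/T_H = 1 − 293.71/577.00 = 0.4910.
For a reversible cycle Q_C/Q_H = T_C/T_H, so Q_C = 360 × 293.71/577.00 = 183 kW.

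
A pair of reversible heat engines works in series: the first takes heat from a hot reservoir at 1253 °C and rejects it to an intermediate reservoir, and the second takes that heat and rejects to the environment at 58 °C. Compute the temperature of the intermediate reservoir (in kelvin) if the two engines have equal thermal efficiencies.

T_H = 1253 °C → 1253 + 273.15 = 1526.15 K.
T_C = 58 °C → 58 + 273.15 = 331.15 K.
Equal efficiencies require 1 − T_m/T_H = 1 − T_C/T_m, i.e. T_m/T_H = T_C/T_m, so T_m = √(T_H·T_C) = √(1526.15 × 331.15) = 711 K.

T_m ≈ 711 K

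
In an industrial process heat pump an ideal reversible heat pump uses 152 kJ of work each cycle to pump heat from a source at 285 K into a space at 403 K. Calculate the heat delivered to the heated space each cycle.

Reversible heating COP: COP_HP = T_H/(T_H − T_C) = 403.00/118.00 = 3.4153.
Q_H = COP_HP · W = 3.4153 × 152 = 519 kJ.

Q_H ≈ 519 kJ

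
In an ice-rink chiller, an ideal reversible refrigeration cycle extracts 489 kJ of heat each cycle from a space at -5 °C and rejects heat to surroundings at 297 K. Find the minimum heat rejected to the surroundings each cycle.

Q_H ≈ 542 kJ

T_C = -5 °C → -5 + 273.15 = 268.15 K.
For a reversible cycle Q_H/Q_C = T_H/T_C, so Q_H = Q_C·T_H/T_C = 489 × 297.00/268.15 = 542 kJ.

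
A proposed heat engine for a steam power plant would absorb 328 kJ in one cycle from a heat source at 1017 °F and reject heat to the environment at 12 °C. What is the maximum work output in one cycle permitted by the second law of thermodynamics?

W_max ≈ 214 kJ

T_H = 1017 °F → (1017 − 32) × 5/9 = 547.22 °C = 820.37 K.
T_C = 12 °C → 12 + 273.15 = 285.15 K.
The second-law ceiling is the Carnot efficiency, η_max = 1 − T_C/T_H = 1 − 285.15/820.37 = 0.6524.
W_max = η_max · Q_H = 0.6524 × 328 = 214 kJ.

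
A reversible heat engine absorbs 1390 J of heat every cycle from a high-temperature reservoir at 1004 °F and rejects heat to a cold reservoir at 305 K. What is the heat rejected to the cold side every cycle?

T_H = 1004 °F → (1004 − 32) × 5/9 = 540.00 °C = 813.15 K.
η_rev = 1 − T_C/T_H = 1 − 305.00/813.15 = 0.6249.
For a reversible cycle Q_C/Q_H = T_C/T_H, so Q_C = 1390 × 305.00/813.15 = 521 J.

Q_C ≈ 521 J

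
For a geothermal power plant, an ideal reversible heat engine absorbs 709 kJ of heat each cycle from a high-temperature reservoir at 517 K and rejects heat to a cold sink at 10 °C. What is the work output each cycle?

W ≈ 321 kJ

T_C = 10 °C → 10 + 273.15 = 283.15 K.
For a reversible engine, η = 1 − T_C/T_H = 1 − 283.15/517.00 = 0.4523.
W = η·Q_H = 0.4523 × 709 = 321 kJ.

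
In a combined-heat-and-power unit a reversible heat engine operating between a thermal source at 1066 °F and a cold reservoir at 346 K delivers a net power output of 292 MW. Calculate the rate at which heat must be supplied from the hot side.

Q̇_H ≈ 493 MW

T_H = 1066 °F → (1066 − 32) × 5/9 = 574.44 °C = 847.59 K.
Since the cycle is reversible, η = 1 − T_C/T_H = 1 − 346.00/847.59 = 0.5918.
Q_H = W/η = 292/0.5918 = 493 MW.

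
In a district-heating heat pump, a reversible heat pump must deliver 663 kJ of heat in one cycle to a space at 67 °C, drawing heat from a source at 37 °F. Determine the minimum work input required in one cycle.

W_in ≈ 125 kJ

T_H = 67 °C → 67 + 273.15 = 340.15 K.
T_C = 37 °F → (37 − 32) × 5/9 = 2.78 °C = 275.93 K.
For a reversible heat pump, COP_HP = T_H/(T_H − T_C) = 340.15/64.22 = 5.2965.
W = Q_H/COP_HP = 663/5.2965 = 125 kJ.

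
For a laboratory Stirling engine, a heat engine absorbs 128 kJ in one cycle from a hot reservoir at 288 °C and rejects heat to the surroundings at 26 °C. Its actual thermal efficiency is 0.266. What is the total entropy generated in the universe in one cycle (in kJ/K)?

T_H = 288 °C → 288 + 273.15 = 561.15 K.
T_C = 26 °C → 26 + 273.15 = 299.15 K.
W = η·Q_H = 0.266 × 128 = 34.05 kJ, so Q_C = Q_H − W = 93.95 kJ.
Entropy balance on the reservoirs: −Q_H/T_H = -0.2281 kJ/K, +Q_C/T_C = 0.3141 kJ/K.
ΔS_univ = −Q_H/T_H + Q_C/T_C = 0.08596 kJ/K (> 0, since η = 0.266 < η_Carnot = 0.467).

ΔS_univ ≈ 0.08596 kJ/K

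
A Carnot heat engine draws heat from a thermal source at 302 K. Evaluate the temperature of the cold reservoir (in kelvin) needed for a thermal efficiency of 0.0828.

From η = 1 − T_C/T_H, T_C = T_H·(1 − η) = 302.00 × (1 − 0.0828) = 277 K.

T_C ≈ 277 K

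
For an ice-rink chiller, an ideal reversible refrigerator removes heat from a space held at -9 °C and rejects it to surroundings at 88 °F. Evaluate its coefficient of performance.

COP_R ≈ 6.59

T_H = 88 °F → (88 − 32) × 5/9 = 31.11 °C = 304.26 K.
T_C = -9 °C → -9 + 273.15 = 264.15 K.
COP_R = T_C/(T_H − T_C) = 264.15/(304.26 − 264.15) = 6.59.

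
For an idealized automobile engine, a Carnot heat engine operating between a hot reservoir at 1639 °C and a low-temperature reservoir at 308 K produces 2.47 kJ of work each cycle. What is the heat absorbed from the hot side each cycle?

Q_H ≈ 2.94 kJ

T_H = 1639 °C → 1639 + 273.15 = 1912.15 K.
Since the cycle is reversible, η = 1 − T_C/T_H = 1 − 308.00/1912.15 = 0.8389.
Q_H = W/η = 2.47/0.8389 = 2.94 kJ.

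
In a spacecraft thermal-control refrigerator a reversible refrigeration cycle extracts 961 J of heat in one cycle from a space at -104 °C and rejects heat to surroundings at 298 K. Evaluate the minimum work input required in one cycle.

T_C = -104 °C → -104 + 273.15 = 169.15 K.
COP_R = T_C/(T_H − T_C) = 169.15/128.85 = 1.3128.
W = Q_C/COP_R = 961/1.3128 = 732 J.

W_in ≈ 732 J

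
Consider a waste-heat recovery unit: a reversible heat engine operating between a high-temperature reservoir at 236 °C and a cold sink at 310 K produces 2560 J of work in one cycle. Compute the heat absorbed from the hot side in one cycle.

Q_H ≈ 6540 J

T_H = 236 °C → 236 + 273.15 = 509.15 K.
The Carnot efficiency is η = 1 − T_C/T_H = 1 − 310.00/509.15 = 0.3911.
Q_H = W/η = 2560/0.3911 = 6540 J.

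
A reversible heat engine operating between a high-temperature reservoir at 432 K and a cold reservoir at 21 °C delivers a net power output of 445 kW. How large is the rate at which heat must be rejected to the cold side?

Q̇_C ≈ 950 kW

T_C = 21 °C → 21 + 273.15 = 294.15 K.
Carnot efficiency: η = 1 − T_C/T_H = 1 − 294.15/432.00 = 0.3191.
Since Q_C/Q_H = T_C/T_H and Q_H = W/η, Q_C = W·T_C/(T_H − T_C) = 445 × 294.15/137.85 = 950 kW.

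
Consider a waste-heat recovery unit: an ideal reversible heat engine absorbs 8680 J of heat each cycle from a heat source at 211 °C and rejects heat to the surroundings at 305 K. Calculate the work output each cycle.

T_H = 211 °C → 211 + 273.15 = 484.15 K.
η_rev = 1 − T_C/T_H = 1 − 305.00/484.15 = 0.3700.
W = η·Q_H = 0.3700 × 8680 = 3210 J.

W ≈ 3210 J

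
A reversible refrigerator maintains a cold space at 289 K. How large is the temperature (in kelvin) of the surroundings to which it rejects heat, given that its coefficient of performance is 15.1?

COP_R = T_C/(T_H − T_C) ⇒ T_H = T_C·(1 + 1/COP_R) = 289.00 × (1 + 1/15.1) = 308.1 K.

T_H ≈ 308.1 K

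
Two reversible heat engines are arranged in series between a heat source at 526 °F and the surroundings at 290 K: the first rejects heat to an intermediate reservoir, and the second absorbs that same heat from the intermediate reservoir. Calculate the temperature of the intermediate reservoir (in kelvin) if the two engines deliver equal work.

T_H = 526 °F → (526 − 32) × 5/9 = 274.44 °C = 547.59 K.
For reversible stages Q_m = Q_H·(T_m/T_H). Setting W₁ = Q_H(1 − T_m/T_H) equal to W₂ = Q_m(1 − T_C/T_m) = Q_H·(T_m − T_C)/T_H gives T_H − T_m = T_m − T_C, so T_m = (T_H + T_C)/2 = (547.59 + 290.00)/2 = 419 K.

T_m ≈ 419 K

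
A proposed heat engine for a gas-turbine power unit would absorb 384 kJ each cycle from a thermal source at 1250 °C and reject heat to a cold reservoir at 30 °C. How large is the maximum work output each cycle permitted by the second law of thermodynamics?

W_max ≈ 308 kJ

T_H = 1250 °C → 1250 + 273.15 = 1523.15 K.
T_C = 30 °C → 30 + 273.15 = 303.15 K.
No engine can exceed the Carnot limit: η_max = 1 − T_C/T_H = 1 − 303.15/1523.15 = 0.8010.
W_max = η_max · Q_H = 0.8010 × 384 = 308 kJ.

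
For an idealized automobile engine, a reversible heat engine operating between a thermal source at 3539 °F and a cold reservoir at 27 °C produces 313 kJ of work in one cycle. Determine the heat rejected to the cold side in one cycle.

T_H = 3539 °F → (3539 − 32) × 5/9 = 1948.33 °C = 2221.48 K.
T_C = 27 °C → 27 + 273.15 = 300.15 K.
η_rev = 1 − T_C/T_H = 1 − 300.15/2221.48 = 0.8649.
Since Q_C/Q_H = T_C/T_H and Q_H = W/η, Q_C = W·T_C/(T_H − T_C) = 313 × 300.15/1921.33 = 48.9 kJ.

Q_C ≈ 48.9 kJ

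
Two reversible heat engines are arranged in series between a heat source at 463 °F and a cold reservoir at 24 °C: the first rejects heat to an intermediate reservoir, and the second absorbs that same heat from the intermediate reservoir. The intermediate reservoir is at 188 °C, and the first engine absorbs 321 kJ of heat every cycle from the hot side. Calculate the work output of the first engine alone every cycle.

W₁ ≈ 32.2 kJ

T_H = 463 °F → (463 − 32) × 5/9 = 239.44 °C = 512.59 K.
T_C = 24 °C → 24 + 273.15 = 297.15 K.
T_m = 188 °C → 188 + 273.15 = 461.15 K.
First-stage efficiency η₁ = 1 − T_m/T_H = 1 − 461.15/512.59 = 0.1004.
W₁ = η₁·Q_H = 0.1004 × 321 = 32.2 kJ.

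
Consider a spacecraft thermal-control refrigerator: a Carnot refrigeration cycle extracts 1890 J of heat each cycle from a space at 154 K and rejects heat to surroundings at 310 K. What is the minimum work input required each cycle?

For a reversible refrigerator, COP_R = T_C/(T_H − T_C) = 154.00/156.00 = 0.9872.
W = Q_C/COP_R = 1890/0.9872 = 1915 J.

W_in ≈ 1915 J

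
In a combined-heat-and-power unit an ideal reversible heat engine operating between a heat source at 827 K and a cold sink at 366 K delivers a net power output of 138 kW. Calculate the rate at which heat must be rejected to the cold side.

Q̇_C ≈ 110 kW

Carnot efficiency: η = 1 − T_C/T_H = 1 − 366.00/827.00 = 0.5574.
Since Q_C/Q_H = T_C/T_H and Q_H = W/η, Q_C = W·T_C/(T_H − T_C) = 138 × 366.00/461.00 = 110 kW.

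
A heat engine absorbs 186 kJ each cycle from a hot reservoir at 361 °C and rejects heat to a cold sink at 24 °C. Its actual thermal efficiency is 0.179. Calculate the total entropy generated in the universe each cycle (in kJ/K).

T_H = 361 °C → 361 + 273.15 = 634.15 K.
T_C = 24 °C → 24 + 273.15 = 297.15 K.
W = η·Q_H = 0.179 × 186 = 33.29 kJ, so Q_C = Q_H − W = 152.7 kJ.
Entropy balance on the reservoirs: −Q_H/T_H = -0.2933 kJ/K, +Q_C/T_C = 0.5139 kJ/K.
ΔS_univ = −Q_H/T_H + Q_C/T_C = 0.221 kJ/K (> 0, since η = 0.179 < η_Carnot = 0.531).

ΔS_univ ≈ 0.221 kJ/K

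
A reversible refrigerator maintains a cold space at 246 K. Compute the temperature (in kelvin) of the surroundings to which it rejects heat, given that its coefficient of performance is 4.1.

COP_R = T_C/(T_H − T_C) ⇒ T_H = T_C·(1 + 1/COP_R) = 246.00 × (1 + 1/4.1) = 306.0 K.

T_H ≈ 306.0 K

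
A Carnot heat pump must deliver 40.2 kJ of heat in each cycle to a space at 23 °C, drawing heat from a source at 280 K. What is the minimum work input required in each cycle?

W_in ≈ 2.19 kJ

T_H = 23 °C → 23 + 273.15 = 296.15 K.
The Carnot heat-pump COP is COP_HP = T_H/(T_H − T_C) = 296.15/16.15 = 18.3375.
W = Q_H/COP_HP = 40.2/18.3375 = 2.19 kJ.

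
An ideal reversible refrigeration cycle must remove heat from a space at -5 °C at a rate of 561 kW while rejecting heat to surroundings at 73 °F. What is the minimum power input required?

Ẇ_in ≈ 58.11 kW

T_H = 73 °F → (73 − 32) × 5/9 = 22.78 °C = 295.93 K.
T_C = -5 °C → -5 + 273.15 = 268.15 K.
For a reversible refrigerator, COP_R = T_C/(T_H − T_C) = 268.15/27.78 = 9.6534.
W = Q_C/COP_R = 561/9.6534 = 58.11 kW.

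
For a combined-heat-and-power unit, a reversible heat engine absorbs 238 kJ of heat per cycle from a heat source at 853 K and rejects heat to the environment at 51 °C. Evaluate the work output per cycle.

W ≈ 147.6 kJ

T_C = 51 °C → 51 + 273.15 = 324.15 K.
Since the cycle is reversible, η = 1 − T_C/T_H = 1 − 324.15/853.00 = 0.6200.
W = η·Q_H = 0.6200 × 238 = 147.6 kJ.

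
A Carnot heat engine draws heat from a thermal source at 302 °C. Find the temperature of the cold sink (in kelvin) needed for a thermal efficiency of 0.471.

T_C ≈ 304.3 K

T_H = 302 °C → 302 + 273.15 = 575.15 K.
From η = 1 − T_C/T_H, T_C = T_H·(1 − η) = 575.15 × (1 − 0.471) = 304.3 K.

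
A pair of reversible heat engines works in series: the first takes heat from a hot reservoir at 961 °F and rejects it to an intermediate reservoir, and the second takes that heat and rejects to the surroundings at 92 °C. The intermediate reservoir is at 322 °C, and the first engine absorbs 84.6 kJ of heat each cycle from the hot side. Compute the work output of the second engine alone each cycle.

T_H = 961 °F → (961 − 32) × 5/9 = 516.11 °C = 789.26 K.
T_C = 92 °C → 92 + 273.15 = 365.15 K.
T_m = 322 °C → 322 + 273.15 = 595.15 K.
Heat entering the second stage: Q_m = Q_H·(T_m/T_H) = 84.6 × 595.15/789.26 = 63.8 kJ.
Second-stage efficiency η₂ = 1 − T_C/T_m = 1 − 365.15/595.15 = 0.3865, so W₂ = η₂·Q_m = 24.7 kJ.

W₂ ≈ 24.7 kJ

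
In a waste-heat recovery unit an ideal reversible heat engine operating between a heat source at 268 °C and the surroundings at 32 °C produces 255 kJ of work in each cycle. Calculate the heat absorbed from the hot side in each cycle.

Q_H ≈ 584.7 kJ

T_H = 268 °C → 268 + 273.15 = 541.15 K.
T_C = 32 °C → 32 + 273.15 = 305.15 K.
The Carnot efficiency is η = 1 − T_C/T_H = 1 − 305.15/541.15 = 0.4361.
Q_H = W/η = 255/0.4361 = 584.7 kJ.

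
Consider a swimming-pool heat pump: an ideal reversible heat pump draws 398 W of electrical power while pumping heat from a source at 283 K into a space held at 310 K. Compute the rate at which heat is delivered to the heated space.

The Carnot heat-pump COP is COP_HP = T_H/(T_H − T_C) = 310.00/27.00 = 11.4815.
Q_H = COP_HP · W = 11.4815 × 398 = 4570 W.

Q̇_H ≈ 4570 W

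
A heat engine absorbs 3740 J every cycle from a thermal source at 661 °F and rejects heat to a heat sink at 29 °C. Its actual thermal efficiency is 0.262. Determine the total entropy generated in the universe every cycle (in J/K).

T_H = 661 °F → (661 − 32) × 5/9 = 349.44 °C = 622.59 K.
T_C = 29 °C → 29 + 273.15 = 302.15 K.
W = η·Q_H = 0.262 × 3740 = 979.9 J, so Q_C = Q_H − W = 2760 J.
Reservoir entropy changes: ΔS_H = −Q_H/T_H = −3740/622.59 = -6.007 J/K and ΔS_C = +Q_C/T_C = 2760/302.15 = 9.135 J/K.
ΔS_univ = −Q_H/T_H + Q_C/T_C = 3.128 J/K (> 0, since η = 0.262 < η_Carnot = 0.515).

ΔS_univ ≈ 3.128 J/K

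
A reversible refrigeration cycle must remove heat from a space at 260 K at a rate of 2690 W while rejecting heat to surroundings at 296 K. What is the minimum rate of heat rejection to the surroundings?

For a reversible cycle Q_H/Q_C = T_H/T_C, so Q_H = Q_C·T_H/T_C = 2690 × 296.00/260.00 = 3062 W.

Q̇_H ≈ 3062 W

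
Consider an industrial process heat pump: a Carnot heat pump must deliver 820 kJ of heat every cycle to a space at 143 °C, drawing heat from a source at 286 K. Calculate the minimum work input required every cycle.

W_in ≈ 256 kJ

T_H = 143 °C → 143 + 273.15 = 416.15 K.
For a reversible heat pump, COP_HP = T_H/(T_H − T_C) = 416.15/130.15 = 3.1975.
W = Q_H/COP_HP = 820/3.1975 = 256 kJ.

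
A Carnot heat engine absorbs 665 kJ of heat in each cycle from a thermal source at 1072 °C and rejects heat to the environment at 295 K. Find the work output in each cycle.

T_H = 1072 °C → 1072 + 273.15 = 1345.15 K.
Since the cycle is reversible, η = 1 − T_C/T_H = 1 − 295.00/1345.15 = 0.7807.
W = η·Q_H = 0.7807 × 665 = 519 kJ.

W ≈ 519 kJ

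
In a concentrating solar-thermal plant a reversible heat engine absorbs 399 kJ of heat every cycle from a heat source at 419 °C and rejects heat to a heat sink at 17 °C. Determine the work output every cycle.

T_H = 419 °C → 419 + 273.15 = 692.15 K.
T_C = 17 °C → 17 + 273.15 = 290.15 K.
Carnot efficiency: η = 1 − T_C/T_H = 1 − 290.15/692.15 = 0.5808.
W = η·Q_H = 0.5808 × 399 = 232 kJ.

W ≈ 232 kJ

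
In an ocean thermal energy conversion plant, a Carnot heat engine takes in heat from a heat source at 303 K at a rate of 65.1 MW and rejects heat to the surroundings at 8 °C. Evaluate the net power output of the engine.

T_C = 8 °C → 8 + 273.15 = 281.15 K.
Carnot efficiency: η = 1 − T_C/T_H = 1 − 281.15/303.00 = 0.0721.
W = η·Q_H = 0.0721 × 65.1 = 4.69 MW.

Ẇ ≈ 4.69 MW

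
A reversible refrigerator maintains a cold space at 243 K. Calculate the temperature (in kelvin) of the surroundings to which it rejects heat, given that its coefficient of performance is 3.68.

COP_R = T_C/(T_H − T_C) ⇒ T_H = T_C·(1 + 1/COP_R) = 243.00 × (1 + 1/3.68) = 309 K.

T_H ≈ 309 K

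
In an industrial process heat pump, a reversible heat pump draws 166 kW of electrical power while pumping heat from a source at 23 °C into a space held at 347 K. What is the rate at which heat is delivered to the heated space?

Q̇_H ≈ 1133 kW

T_C = 23 °C → 23 + 273.15 = 296.15 K.
The Carnot heat-pump COP is COP_HP = T_H/(T_H − T_C) = 347.00/50.85 = 6.8240.
Q_H = COP_HP · W = 6.8240 × 166 = 1133 kW.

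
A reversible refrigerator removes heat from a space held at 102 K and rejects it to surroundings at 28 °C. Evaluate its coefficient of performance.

T_H = 28 °C → 28 + 273.15 = 301.15 K.
Carnot COP: COP_R = T_C/(T_H − T_C) = 102.00/(301.15 − 102.00) = 0.512.

COP_R ≈ 0.512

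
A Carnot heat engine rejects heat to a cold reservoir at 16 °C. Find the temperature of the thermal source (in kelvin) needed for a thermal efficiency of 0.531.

T_H ≈ 616.5 K

T_C = 16 °C → 16 + 273.15 = 289.15 K.
From η = 1 − T_C/T_H, solving for T_H gives T_H = T_C/(1 − η) = 289.15/(1 − 0.531) = 616.5 K.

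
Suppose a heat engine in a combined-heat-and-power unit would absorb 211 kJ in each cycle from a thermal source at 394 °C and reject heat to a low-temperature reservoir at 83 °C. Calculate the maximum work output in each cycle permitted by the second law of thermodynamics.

W_max ≈ 98.4 kJ

T_H = 394 °C → 394 + 273.15 = 667.15 K.
T_C = 83 °C → 83 + 273.15 = 356.15 K.
The upper bound on efficiency is η_max = 1 − T_C/T_H = 1 − 356.15/667.15 = 0.4662.
W_max = η_max · Q_H = 0.4662 × 211 = 98.4 kJ.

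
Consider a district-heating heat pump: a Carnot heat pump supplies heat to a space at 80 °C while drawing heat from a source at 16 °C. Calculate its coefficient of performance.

T_H = 80 °C → 80 + 273.15 = 353.15 K.
T_C = 16 °C → 16 + 273.15 = 289.15 K.
For a reversible heat pump, COP_HP = T_H/(T_H − T_C) = 353.15/(353.15 − 289.15) = 5.52.

COP_HP ≈ 5.52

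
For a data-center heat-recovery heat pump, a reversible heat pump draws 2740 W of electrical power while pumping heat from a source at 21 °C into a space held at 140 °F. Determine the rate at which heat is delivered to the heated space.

T_H = 140 °F → (140 − 32) × 5/9 = 60.00 °C = 333.15 K.
T_C = 21 °C → 21 + 273.15 = 294.15 K.
COP_HP = T_H/(T_H − T_C) = 333.15/39.00 = 8.5423.
Q_H = COP_HP · W = 8.5423 × 2740 = 23410 W.

Q̇_H ≈ 23410 W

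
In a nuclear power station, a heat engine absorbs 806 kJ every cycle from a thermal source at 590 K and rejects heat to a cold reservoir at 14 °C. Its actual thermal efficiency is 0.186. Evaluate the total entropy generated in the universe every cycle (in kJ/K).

T_C = 14 °C → 14 + 273.15 = 287.15 K.
W = η·Q_H = 0.186 × 806 = 149.9 kJ, so Q_C = Q_H − W = 656.1 kJ.
Entropy balance on the reservoirs: −Q_H/T_H = -1.366 kJ/K, +Q_C/T_C = 2.285 kJ/K.
ΔS_univ = −Q_H/T_H + Q_C/T_C = 0.919 kJ/K (> 0, since η = 0.186 < η_Carnot = 0.513).

ΔS_univ ≈ 0.919 kJ/K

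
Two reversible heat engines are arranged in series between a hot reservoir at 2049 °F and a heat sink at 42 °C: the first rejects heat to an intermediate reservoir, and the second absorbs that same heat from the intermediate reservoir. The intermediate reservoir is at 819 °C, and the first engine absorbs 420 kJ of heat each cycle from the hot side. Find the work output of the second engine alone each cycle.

T_H = 2049 °F → (2049 − 32) × 5/9 = 1120.56 °C = 1393.71 K.
T_C = 42 °C → 42 + 273.15 = 315.15 K.
T_m = 819 °C → 819 + 273.15 = 1092.15 K.
Heat entering the second stage: Q_m = Q_H·(T_m/T_H) = 420 × 1092.15/1393.71 = 329 kJ.
Second-stage efficiency η₂ = 1 − T_C/T_m = 1 − 315.15/1092.15 = 0.7114, so W₂ = η₂·Q_m = 234 kJ.

W₂ ≈ 234 kJ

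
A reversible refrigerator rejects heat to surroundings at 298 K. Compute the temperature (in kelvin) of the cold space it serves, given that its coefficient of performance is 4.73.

COP_R = T_C/(T_H − T_C) ⇒ T_C = T_H·COP_R/(1 + COP_R) = 298.00 × 4.73/(1 + 4.73) = 246 K.

T_C ≈ 246 K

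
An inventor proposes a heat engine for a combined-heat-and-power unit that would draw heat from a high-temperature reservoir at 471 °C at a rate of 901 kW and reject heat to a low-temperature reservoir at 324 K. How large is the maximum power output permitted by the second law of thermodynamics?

Ẇ_max ≈ 509 kW

T_H = 471 °C → 471 + 273.15 = 744.15 K.
By the Carnot theorem, η_max = 1 − T_C/T_H = 1 − 324.00/744.15 = 0.5646.
W_max = η_max · Q_H = 0.5646 × 901 = 509 kW.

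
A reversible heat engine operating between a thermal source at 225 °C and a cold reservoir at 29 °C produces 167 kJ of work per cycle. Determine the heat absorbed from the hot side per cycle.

T_H = 225 °C → 225 + 273.15 = 498.15 K.
T_C = 29 °C → 29 + 273.15 = 302.15 K.
For a reversible engine, η = 1 − T_C/T_H = 1 − 302.15/498.15 = 0.3935.
Q_H = W/η = 167/0.3935 = 424.4 kJ.

Q_H ≈ 424.4 kJ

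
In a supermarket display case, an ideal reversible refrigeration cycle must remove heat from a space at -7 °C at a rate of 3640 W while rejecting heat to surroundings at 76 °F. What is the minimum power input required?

T_H = 76 °F → (76 − 32) × 5/9 = 24.44 °C = 297.59 K.
T_C = -7 °C → -7 + 273.15 = 266.15 K.
For a reversible refrigerator, COP_R = T_C/(T_H − T_C) = 266.15/31.44 = 8.4641.
W = Q_C/COP_R = 3640/8.4641 = 430 W.

Ẇ_in ≈ 430 W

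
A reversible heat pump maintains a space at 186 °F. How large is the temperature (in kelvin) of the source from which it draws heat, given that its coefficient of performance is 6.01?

T_H = 186 °F → (186 − 32) × 5/9 = 85.56 °C = 358.71 K.
COP_HP = T_H/(T_H − T_C) ⇒ T_C = T_H·(COP_HP − 1)/COP_HP = 358.71 × (6.01 − 1)/6.01 = 299 K.

T_C ≈ 299 K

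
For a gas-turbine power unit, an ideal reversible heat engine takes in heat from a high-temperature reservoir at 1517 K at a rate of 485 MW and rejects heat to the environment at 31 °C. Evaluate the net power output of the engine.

T_C = 31 °C → 31 + 273.15 = 304.15 K.
Carnot efficiency: η = 1 − T_C/T_H = 1 − 304.15/1517.00 = 0.7995.
W = η·Q_H = 0.7995 × 485 = 388 MW.

Ẇ ≈ 388 MW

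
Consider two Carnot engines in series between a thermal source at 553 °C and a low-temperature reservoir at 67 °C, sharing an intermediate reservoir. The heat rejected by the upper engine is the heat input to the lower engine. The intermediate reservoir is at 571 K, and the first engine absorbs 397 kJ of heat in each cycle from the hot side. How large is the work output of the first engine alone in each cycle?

T_H = 553 °C → 553 + 273.15 = 826.15 K.
T_C = 67 °C → 67 + 273.15 = 340.15 K.
First-stage efficiency η₁ = 1 − T_m/T_H = 1 − 571.00/826.15 = 0.3088.
W₁ = η₁·Q_H = 0.3088 × 397 = 123 kJ.

W₁ ≈ 123 kJ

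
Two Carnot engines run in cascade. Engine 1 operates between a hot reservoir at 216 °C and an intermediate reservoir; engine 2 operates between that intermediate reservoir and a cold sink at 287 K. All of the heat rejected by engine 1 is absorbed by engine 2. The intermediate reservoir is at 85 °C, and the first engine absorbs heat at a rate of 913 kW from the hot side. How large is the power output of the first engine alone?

T_H = 216 °C → 216 + 273.15 = 489.15 K.
T_m = 85 °C → 85 + 273.15 = 358.15 K.
First-stage efficiency η₁ = 1 − T_m/T_H = 1 − 358.15/489.15 = 0.2678.
W₁ = η₁·Q_H = 0.2678 × 913 = 244.5 kW.

Ẇ₁ ≈ 244.5 kW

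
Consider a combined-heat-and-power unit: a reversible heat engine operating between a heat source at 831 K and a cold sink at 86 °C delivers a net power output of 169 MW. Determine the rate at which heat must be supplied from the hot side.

T_C = 86 °C → 86 + 273.15 = 359.15 K.
Since the cycle is reversible, η = 1 − T_C/T_H = 1 − 359.15/831.00 = 0.5678.
Q_H = W/η = 169/0.5678 = 297.6 MW.

Q̇_H ≈ 297.6 MW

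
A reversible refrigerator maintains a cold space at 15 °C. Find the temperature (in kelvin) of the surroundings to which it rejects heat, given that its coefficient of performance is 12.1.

T_H ≈ 312 K

T_C = 15 °C → 15 + 273.15 = 288.15 K.
COP_R = T_C/(T_H − T_C) ⇒ T_H = T_C·(1 + 1/COP_R) = 288.15 × (1 + 1/12.1) = 312 K.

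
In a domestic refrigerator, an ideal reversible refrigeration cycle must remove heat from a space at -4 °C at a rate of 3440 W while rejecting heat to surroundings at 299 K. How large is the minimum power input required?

Ẇ_in ≈ 382 W

T_C = -4 °C → -4 + 273.15 = 269.15 K.
For a reversible refrigerator, COP_R = T_C/(T_H − T_C) = 269.15/29.85 = 9.0168.
W = Q_C/COP_R = 3440/9.0168 = 382 W.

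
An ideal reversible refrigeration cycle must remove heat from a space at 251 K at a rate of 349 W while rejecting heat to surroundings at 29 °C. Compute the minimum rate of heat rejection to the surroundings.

T_H = 29 °C → 29 + 273.15 = 302.15 K.
For a reversible cycle Q_H/Q_C = T_H/T_C, so Q_H = Q_C·T_H/T_C = 349 × 302.15/251.00 = 420.1 W.

Q̇_H ≈ 420.1 W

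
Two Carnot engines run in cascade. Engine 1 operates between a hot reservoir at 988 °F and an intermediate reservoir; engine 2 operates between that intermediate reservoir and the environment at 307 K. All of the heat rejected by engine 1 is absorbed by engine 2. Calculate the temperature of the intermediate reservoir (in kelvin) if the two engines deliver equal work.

T_H = 988 °F → (988 − 32) × 5/9 = 531.11 °C = 804.26 K.
For reversible stages Q_m = Q_H·(T_m/T_H). Setting W₁ = Q_H(1 − T_m/T_H) equal to W₂ = Q_m(1 − T_C/T_m) = Q_H·(T_m − T_C)/T_H gives T_H − T_m = T_m − T_C, so T_m = (T_H + T_C)/2 = (804.26 + 307.00)/2 = 555.6 K.

T_m ≈ 555.6 K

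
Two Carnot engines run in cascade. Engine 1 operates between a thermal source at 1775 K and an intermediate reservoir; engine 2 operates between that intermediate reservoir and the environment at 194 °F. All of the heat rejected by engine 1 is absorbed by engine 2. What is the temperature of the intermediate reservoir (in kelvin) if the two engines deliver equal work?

T_m ≈ 1070 K

T_C = 194 °F → (194 − 32) × 5/9 = 90.00 °C = 363.15 K.
For reversible stages Q_m = Q_H·(T_m/T_H). Setting W₁ = Q_H(1 − T_m/T_H) equal to W₂ = Q_m(1 − T_C/T_m) = Q_H·(T_m − T_C)/T_H gives T_H − T_m = T_m − T_C, so T_m = (T_H + T_C)/2 = (1775.00 + 363.15)/2 = 1070 K.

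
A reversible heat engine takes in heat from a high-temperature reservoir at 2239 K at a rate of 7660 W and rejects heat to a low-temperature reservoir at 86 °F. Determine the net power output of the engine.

T_C = 86 °F → (86 − 32) × 5/9 = 30.00 °C = 303.15 K.
Carnot efficiency: η = 1 − T_C/T_H = 1 − 303.15/2239.00 = 0.8646.
W = η·Q_H = 0.8646 × 7660 = 6620 W.

Ẇ ≈ 6620 W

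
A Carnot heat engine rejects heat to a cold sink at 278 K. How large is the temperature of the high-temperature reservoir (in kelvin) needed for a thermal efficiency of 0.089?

From η = 1 − T_C/T_H, solving for T_H gives T_H = T_C/(1 − η) = 278.00/(1 − 0.089) = 305.2 K.

T_H ≈ 305.2 K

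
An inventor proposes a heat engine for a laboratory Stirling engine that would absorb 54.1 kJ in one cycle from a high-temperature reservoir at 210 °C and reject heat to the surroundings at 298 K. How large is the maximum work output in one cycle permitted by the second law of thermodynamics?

T_H = 210 °C → 210 + 273.15 = 483.15 K.
By the Carnot theorem, η_max = 1 − T_C/T_H = 1 − 298.00/483.15 = 0.3832.
W_max = η_max · Q_H = 0.3832 × 54.1 = 20.73 kJ.

W_max ≈ 20.73 kJ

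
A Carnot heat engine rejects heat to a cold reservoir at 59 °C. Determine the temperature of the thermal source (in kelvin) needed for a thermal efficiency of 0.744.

T_H ≈ 1300 K

T_C = 59 °C → 59 + 273.15 = 332.15 K.
From η = 1 − T_C/T_H, solving for T_H gives T_H = T_C/(1 − η) = 332.15/(1 − 0.744) = 1300 K.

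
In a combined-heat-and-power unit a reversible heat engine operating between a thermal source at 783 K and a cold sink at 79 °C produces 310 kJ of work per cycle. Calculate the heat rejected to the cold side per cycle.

T_C = 79 °C → 79 + 273.15 = 352.15 K.
For a reversible engine, η = 1 − T_C/T_H = 1 − 352.15/783.00 = 0.5503.
Since Q_C/Q_H = T_C/T_H and Q_H = W/η, Q_C = W·T_C/(T_H − T_C) = 310 × 352.15/430.85 = 253 kJ.

Q_C ≈ 253 kJ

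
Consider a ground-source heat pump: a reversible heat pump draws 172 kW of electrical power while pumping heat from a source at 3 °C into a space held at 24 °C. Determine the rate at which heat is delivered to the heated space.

Q̇_H ≈ 2430 kW

T_H = 24 °C → 24 + 273.15 = 297.15 K.
T_C = 3 °C → 3 + 273.15 = 276.15 K.
COP_HP = T_H/(T_H − T_C) = 297.15/21.00 = 14.1500.
Q_H = COP_HP · W = 14.1500 × 172 = 2430 kW.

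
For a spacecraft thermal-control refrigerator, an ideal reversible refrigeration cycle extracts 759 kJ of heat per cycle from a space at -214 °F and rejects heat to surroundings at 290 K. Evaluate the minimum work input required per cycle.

T_C = -214 °F → (-214 − 32) × 5/9 = -136.67 °C = 136.48 K.
The reversible coefficient of performance is COP_R = T_C/(T_H − T_C) = 136.48/153.52 = 0.8890.
W = Q_C/COP_R = 759/0.8890 = 854 kJ.

W_in ≈ 854 kJ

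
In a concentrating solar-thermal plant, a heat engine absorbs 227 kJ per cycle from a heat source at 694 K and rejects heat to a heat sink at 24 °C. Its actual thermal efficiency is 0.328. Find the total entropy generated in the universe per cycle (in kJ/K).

T_C = 24 °C → 24 + 273.15 = 297.15 K.
W = η·Q_H = 0.328 × 227 = 74.46 kJ, so Q_C = Q_H − W = 152.5 kJ.
The hot reservoir loses entropy Q_H/T_H = 227/694.00 = 0.3271 kJ/K; the cold reservoir gains Q_C/T_C = 152.5/297.15 = 0.5134 kJ/K.
ΔS_univ = −Q_H/T_H + Q_C/T_C = 0.186 kJ/K (> 0, since η = 0.328 < η_Carnot = 0.572).

ΔS_univ ≈ 0.186 kJ/K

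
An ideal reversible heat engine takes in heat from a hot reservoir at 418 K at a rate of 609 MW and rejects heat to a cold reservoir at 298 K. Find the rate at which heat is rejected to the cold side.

Since the cycle is reversible, η = 1 − T_C/T_H = 1 − 298.00/418.00 = 0.2871.
For a reversible cycle Q_C/Q_H = T_C/T_H, so Q_C = 609 × 298.00/418.00 = 434.2 MW.

Q̇_C ≈ 434.2 MW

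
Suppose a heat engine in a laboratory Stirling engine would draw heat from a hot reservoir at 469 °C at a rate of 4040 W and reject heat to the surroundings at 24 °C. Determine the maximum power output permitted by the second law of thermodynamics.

Ẇ_max ≈ 2420 W

T_H = 469 °C → 469 + 273.15 = 742.15 K.
T_C = 24 °C → 24 + 273.15 = 297.15 K.
By the Carnot theorem, η_max = 1 − T_C/T_H = 1 − 297.15/742.15 = 0.5996.
W_max = η_max · Q_H = 0.5996 × 4040 = 2420 W.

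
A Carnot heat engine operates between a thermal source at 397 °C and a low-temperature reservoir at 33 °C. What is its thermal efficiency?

T_H = 397 °C → 397 + 273.15 = 670.15 K.
T_C = 33 °C → 33 + 273.15 = 306.15 K.
For a reversible engine, η = 1 − T_C/T_H = 1 − 306.15/670.15 = 0.543.

η ≈ 0.543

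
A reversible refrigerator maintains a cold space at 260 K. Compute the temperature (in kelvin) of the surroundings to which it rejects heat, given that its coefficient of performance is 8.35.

T_H ≈ 291.1 K

COP_R = T_C/(T_H − T_C) ⇒ T_H = T_C·(1 + 1/COP_R) = 260.00 × (1 + 1/8.35) = 291.1 K.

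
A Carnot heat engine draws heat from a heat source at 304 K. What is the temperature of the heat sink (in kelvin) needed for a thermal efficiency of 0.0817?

T_C ≈ 279 K

From η = 1 − T_C/T_H, T_C = T_H·(1 − η) = 304.00 × (1 − 0.0817) = 279 K.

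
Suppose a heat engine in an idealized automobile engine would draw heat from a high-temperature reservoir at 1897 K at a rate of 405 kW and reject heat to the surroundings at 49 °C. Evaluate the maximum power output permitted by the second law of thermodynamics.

T_C = 49 °C → 49 + 273.15 = 322.15 K.
No engine can exceed the Carnot limit: η_max = 1 − T_C/T_H = 1 − 322.15/1897.00 = 0.8302.
W_max = η_max · Q_H = 0.8302 × 405 = 336.2 kW.

Ẇ_max ≈ 336.2 kW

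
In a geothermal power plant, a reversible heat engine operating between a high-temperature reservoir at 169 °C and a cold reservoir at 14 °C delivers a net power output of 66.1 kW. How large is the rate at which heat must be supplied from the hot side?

T_H = 169 °C → 169 + 273.15 = 442.15 K.
T_C = 14 °C → 14 + 273.15 = 287.15 K.
Carnot efficiency: η = 1 − T_C/T_H = 1 − 287.15/442.15 = 0.3506.
Q_H = W/η = 66.1/0.3506 = 189 kW.

Q̇_H ≈ 189 kW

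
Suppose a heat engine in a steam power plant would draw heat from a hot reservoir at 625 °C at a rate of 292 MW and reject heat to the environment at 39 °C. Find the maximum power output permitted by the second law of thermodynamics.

T_H = 625 °C → 625 + 273.15 = 898.15 K.
T_C = 39 °C → 39 + 273.15 = 312.15 K.
By the Carnot theorem, η_max = 1 − T_C/T_H = 1 − 312.15/898.15 = 0.6525.
W_max = η_max · Q_H = 0.6525 × 292 = 191 MW.

Ẇ_max ≈ 191 MW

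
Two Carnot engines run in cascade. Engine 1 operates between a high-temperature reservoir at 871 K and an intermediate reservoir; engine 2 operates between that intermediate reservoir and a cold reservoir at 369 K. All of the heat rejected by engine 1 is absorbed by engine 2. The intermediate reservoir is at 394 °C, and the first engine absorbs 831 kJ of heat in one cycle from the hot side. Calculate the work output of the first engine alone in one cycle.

W₁ ≈ 194.5 kJ

T_m = 394 °C → 394 + 273.15 = 667.15 K.
First-stage efficiency η₁ = 1 − T_m/T_H = 1 − 667.15/871.00 = 0.2340.
W₁ = η₁·Q_H = 0.2340 × 831 = 194.5 kJ.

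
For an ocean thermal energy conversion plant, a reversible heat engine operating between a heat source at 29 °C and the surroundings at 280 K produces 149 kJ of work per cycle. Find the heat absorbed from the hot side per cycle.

T_H = 29 °C → 29 + 273.15 = 302.15 K.
η_rev = 1 − T_C/T_H = 1 − 280.00/302.15 = 0.0733.
Q_H = W/η = 149/0.0733 = 2030 kJ.

Q_H ≈ 2030 kJ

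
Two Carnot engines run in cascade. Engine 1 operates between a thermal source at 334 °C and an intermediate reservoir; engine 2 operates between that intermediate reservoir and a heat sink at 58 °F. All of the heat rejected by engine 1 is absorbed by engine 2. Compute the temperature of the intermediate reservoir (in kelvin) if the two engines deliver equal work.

T_H = 334 °C → 334 + 273.15 = 607.15 K.
T_C = 58 °F → (58 − 32) × 5/9 = 14.44 °C = 287.59 K.
For reversible stages Q_m = Q_H·(T_m/T_H). Setting W₁ = Q_H(1 − T_m/T_H) equal to W₂ = Q_m(1 − T_C/T_m) = Q_H·(T_m − T_C)/T_H gives T_H − T_m = T_m − T_C, so T_m = (T_H + T_C)/2 = (607.15 + 287.59)/2 = 447.4 K.

T_m ≈ 447.4 K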